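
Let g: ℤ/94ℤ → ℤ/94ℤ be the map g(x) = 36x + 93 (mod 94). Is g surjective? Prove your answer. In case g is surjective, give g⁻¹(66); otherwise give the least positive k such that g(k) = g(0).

47

Since gcd(36, 94) = 2, we have 36x ≡ 0 (mod 2) for all x, so g(x) ≡ 1 (mod 2).
But 0 ≢ 1 (mod 2), so 0 ∈ ℤ/94ℤ has no preimage. So g is not surjective.
Since g is not surjective, we find the least positive k with g(k) = g(0): this means 36k ≡ 0 (mod 94), i.e. 94 ∣ 36k. Since gcd(36, 94) = 2, dividing through by 2 this holds exactly when 47 ∣ 18k, and as gcd(18, 47) = 1, exactly when 47 ∣ k.
The smallest positive such k is 47.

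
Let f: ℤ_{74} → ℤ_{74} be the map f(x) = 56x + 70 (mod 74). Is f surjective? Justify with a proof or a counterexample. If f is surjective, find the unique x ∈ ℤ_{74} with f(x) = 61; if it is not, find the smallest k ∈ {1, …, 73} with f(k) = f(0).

Since gcd(56, 74) = 2, we have 56x ≡ 0 (mod 2) for all x, so f(x) ≡ 0 (mod 2).
But 1 ≢ 0 (mod 2), so 1 ∈ ℤ_{74} has no preimage. Hence f is not surjective.
Since f is not surjective, we find the least positive k with f(k) = f(0): this means 56k ≡ 0 (mod 74), i.e. 74 ∣ 56k. Since gcd(56, 74) = 2, dividing through by 2 this holds exactly when 37 ∣ 28k, and as gcd(28, 37) = 1, exactly when 37 ∣ k.
The smallest positive such k is 37.

37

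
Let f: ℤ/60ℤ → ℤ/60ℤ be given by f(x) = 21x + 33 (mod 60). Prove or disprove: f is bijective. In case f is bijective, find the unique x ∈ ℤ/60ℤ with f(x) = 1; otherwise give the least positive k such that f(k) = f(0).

Recall: f is injective if f(u) = f(v) implies u = v.
We have gcd(21, 60) = 3 > 1. Taking u = 0 and v = 20: f(0) = 33 and f(20) = 21·20 + 33 = 453 ≡ 33 (mod 60).
So f(0) = f(20) while 0 ≠ 20, thus f is not injective, hence not bijective.
Since f is not bijective, we find the least positive k with f(k) = f(0): this means 21k ≡ 0 (mod 60), i.e. 60 ∣ 21k. Since gcd(21, 60) = 3, dividing through by 3 this holds exactly when 20 ∣ 7k, and as gcd(7, 20) = 1, exactly when 20 ∣ k.
The smallest positive such k is 20.

20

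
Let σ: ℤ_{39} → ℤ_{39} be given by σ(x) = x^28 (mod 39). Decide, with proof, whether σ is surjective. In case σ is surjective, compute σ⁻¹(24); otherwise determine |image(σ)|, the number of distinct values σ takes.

8

σ(1) = 1^28 = 1.
σ(5): Repeated squaring mod 39: 5^1 ≡ 5, 5^2 ≡ 5² = 25, 5^4 ≡ 25² = 625 ≡ 1, 5^8 ≡ 1² = 1, 5^16 ≡ 1² = 1. Since 28 = 16 + 8 + 4, 5^28 ≡ 1·1·1: 1·1 = 1, then 1·1 = 1. So 5^28 ≡ 1 (mod 39).
So σ(1) = σ(5) = 1 while 1 ≠ 5, therefore σ is not injective.
A non-injective map from the 39-element set ℤ_{39} to itself takes at most 38 distinct values, so it cannot be surjective. Hence σ is not surjective.
Since σ is not surjective, we determine |image(σ)|. Computing x^28 mod 39 for each x (by repeated squaring, reducing mod 39 at every step), the values σ(0), σ(1), …, σ(38) are: 0, 1, 16, 3, 22, 1, 9, 22, 1, 9, 16, 16, 27, 13, 1, 3, 16, 22, 27, 22, 22, 27, 22, 16, 3, 1, 13, 27, 16, 16, 9, 1, 22, 9, 1, 22, 3, 16, 1.
The distinct values are {0, 1, 3, 9, 13, 16, 22, 27}; there are 8 of them.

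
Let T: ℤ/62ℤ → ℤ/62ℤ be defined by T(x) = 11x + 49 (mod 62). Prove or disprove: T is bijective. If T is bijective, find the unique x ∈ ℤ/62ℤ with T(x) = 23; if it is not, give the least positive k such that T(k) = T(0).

54

If T(x_1) = T(x_2), then 11x_1 ≡ 11x_2 (mod 62). Because gcd(11, 62) = 1, we may cancel 11 to get x_1 ≡ x_2 (mod 62).
We now compute 11⁻¹ mod 62 explicitly. Euclid's algorithm: 62 = 5·11 + 7, 11 = 1·7 + 4, 7 = 1·4 + 3, 4 = 1·3 + 1; back-substituting gives 1 = 17·11 − 3·62, so 11⁻¹ ≡ 17 (mod 62).
For any y ∈ ℤ/62ℤ, x = 17(y − 49) mod 62 satisfies T(x) = 11·17(y − 49) + 49 ≡ y (since 11·17 ≡ 1 mod 62). So every y has a preimage.
So T is bijective.
Since T is bijective, we find T⁻¹(23): we need 11x ≡ 23 − 49 ≡ 36 (mod 62). Using 11⁻¹ = 17: x ≡ 17·36 = 612 = 9·62 + 54, so x = 54.
Check: T(54) = 11·54 + 49 = 643 = 10·62 + 23 ≡ 23 (mod 62).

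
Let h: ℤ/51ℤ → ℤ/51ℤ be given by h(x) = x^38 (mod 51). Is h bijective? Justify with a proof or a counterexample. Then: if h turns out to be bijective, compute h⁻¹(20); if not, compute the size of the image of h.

18

h(7): Repeated squaring mod 51: 7^1 ≡ 7, 7^2 ≡ 7² = 49, 7^4 ≡ 49² = 2401 ≡ 4, 7^8 ≡ 4² = 16, 7^16 ≡ 16² = 256 ≡ 1, 7^32 ≡ 1² = 1. Since 38 = 32 + 4 + 2, 7^38 ≡ 1·4·49: 1·4 = 4, then 4·49 = 196 ≡ 43. So 7^38 ≡ 43 (mod 51).
h(10): Repeated squaring mod 51: 10^1 ≡ 10, 10^2 ≡ 10² = 100 ≡ 49, 10^4 ≡ 49² = 2401 ≡ 4, 10^8 ≡ 4² = 16, 10^16 ≡ 16² = 256 ≡ 1, 10^32 ≡ 1² = 1. Since 38 = 32 + 4 + 2, 10^38 ≡ 1·4·49: 1·4 = 4, then 4·49 = 196 ≡ 43. So 10^38 ≡ 43 (mod 51).
So h(7) = h(10) = 43 while 7 ≠ 10, hence h is not injective, hence not bijective.
Since h is not bijective, we determine |image(h)|. Computing x^38 mod 51 for each x (by repeated squaring, reducing mod 51 at every step), the values h(0), h(1), …, h(50) are: 0, 1, 13, 15, 16, 19, 42, 43, 4, 21, 43, 25, 36, 16, 49, 30, 1, 34, 18, 13, 49, 33, 19, 25, 9, 4, 4, 9, 25, 19, 33, 49, 13, 18, 34, 1, 30, 49, 16, 36, 25, 43, 21, 4, 43, 42, 19, 16, 15, 13, 1.
The distinct values are {0, 1, 4, 9, 13, 15, 16, 18, 19, 21, 25, 30, 33, 34, 36, 42, 43, 49}; there are 18 of them.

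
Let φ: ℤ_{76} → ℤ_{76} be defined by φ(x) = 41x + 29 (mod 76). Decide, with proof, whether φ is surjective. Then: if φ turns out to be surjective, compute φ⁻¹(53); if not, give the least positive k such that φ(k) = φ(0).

8

Since gcd(41, 76) = 1, 41 is invertible modulo 76. Euclid's algorithm: 76 = 1·41 + 35, 41 = 1·35 + 6, 35 = 5·6 + 5, 6 = 1·5 + 1; back-substituting gives 1 = 13·41 − 7·76, so 41⁻¹ ≡ 13 (mod 76).
For any y ∈ ℤ_{76}, x = 13(y − 29) mod 76 satisfies φ(x) = 41·13(y − 29) + 29 ≡ y (since 41·13 ≡ 1 mod 76). So every y has a preimage.
So φ is surjective.
Since φ is surjective, we compute φ⁻¹(53): solve 41x + 29 ≡ 53 (mod 76), i.e. 41x ≡ 24 (mod 76).
Multiplying by 41⁻¹ = 13 gives x ≡ 13·24 = 312 = 4·76 + 8 ≡ 8 (mod 76).
Check: φ(8) = 41·8 + 29 = 357 = 4·76 + 53 ≡ 53 (mod 76).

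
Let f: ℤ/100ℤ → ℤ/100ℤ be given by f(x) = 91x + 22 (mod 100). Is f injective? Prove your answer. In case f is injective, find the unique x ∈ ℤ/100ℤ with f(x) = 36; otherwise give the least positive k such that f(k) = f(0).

54

Recall that f is injective if f(s) = f(t) implies s = t.
Suppose f(s) = f(t) in ℤ/100ℤ. Then 91s + 22 ≡ 91t + 22 (mod 100), so 91(s − t) ≡ 0 (mod 100).
Since gcd(91, 100) = 1, 91 is invertible modulo 100, hence s − t ≡ 0 (mod 100), i.e. s = t.
So f is injective.
We now compute 91⁻¹ mod 100 explicitly. Euclid's algorithm: 100 = 1·91 + 9, 91 = 10·9 + 1; back-substituting gives 1 = 11·91 − 10·100, so 91⁻¹ ≡ 11 (mod 100).
Since f is injective, we find f⁻¹(36): we need 91x ≡ 36 − 22 ≡ 14 (mod 100). Using 91⁻¹ = 11: x ≡ 11·14 = 154 = 1·100 + 54, so x = 54.
Check: f(54) = 91·54 + 22 = 4936 = 49·100 + 36 ≡ 36 (mod 100).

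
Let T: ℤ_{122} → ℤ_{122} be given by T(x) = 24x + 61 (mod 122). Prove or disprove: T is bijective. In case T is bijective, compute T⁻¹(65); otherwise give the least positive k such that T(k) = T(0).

Recall that T is injective when T(a) = T(b) forces a = b.
We have gcd(24, 122) = 2 > 1. Taking a = 0 and b = 61: T(0) = 61 and T(61) = 24·61 + 61 = 1525 ≡ 61 (mod 122).
So T(0) = T(61) while 0 ≠ 61, therefore T is not injective, hence not bijective.
Since T is not bijective, we find the least positive k with T(k) = T(0): this means 24k ≡ 0 (mod 122), i.e. 122 ∣ 24k. Since gcd(24, 122) = 2, dividing through by 2 this holds exactly when 61 ∣ 12k, and as gcd(12, 61) = 1, exactly when 61 ∣ k.
The smallest positive such k is 61.

61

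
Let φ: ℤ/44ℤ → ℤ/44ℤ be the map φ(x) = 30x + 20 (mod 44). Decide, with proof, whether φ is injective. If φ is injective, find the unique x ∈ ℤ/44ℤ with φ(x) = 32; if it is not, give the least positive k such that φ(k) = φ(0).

22

Recall: injectivity means: for all s, t in the domain, φ(s) = φ(t) implies s = t.
We have gcd(30, 44) = 2 > 1. Taking s = 0 and t = 22: φ(0) = 20 and φ(22) = 30·22 + 20 = 680 ≡ 20 (mod 44).
So φ(0) = φ(22) while 0 ≠ 22, hence φ is not injective.
Since φ is not injective, we find the least positive k with φ(k) = φ(0): this means 30k ≡ 0 (mod 44), i.e. 44 ∣ 30k. Since gcd(30, 44) = 2, dividing through by 2 this holds exactly when 22 ∣ 15k, and as gcd(15, 22) = 1, exactly when 22 ∣ k.
The smallest positive such k is 22.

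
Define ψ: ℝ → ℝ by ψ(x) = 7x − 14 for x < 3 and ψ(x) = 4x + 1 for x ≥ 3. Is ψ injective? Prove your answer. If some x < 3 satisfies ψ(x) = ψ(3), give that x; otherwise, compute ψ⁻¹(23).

Both pieces are strictly increasing (slopes 7 and 4), so each is injective on its own interval.
The left piece maps (−∞, 3) onto (−∞, 7); the right piece maps [3, ∞) onto [13, ∞).
These images are disjoint, so no value is attained by both pieces. Thus ψ is injective.
Because the two images are disjoint, no x < 3 has ψ(x) = ψ(3), so we compute ψ⁻¹(23): 23 lies in [13, ∞), so solve 4x + 1 = 23: x = (23 − 1)/4 = 11/2.

11/2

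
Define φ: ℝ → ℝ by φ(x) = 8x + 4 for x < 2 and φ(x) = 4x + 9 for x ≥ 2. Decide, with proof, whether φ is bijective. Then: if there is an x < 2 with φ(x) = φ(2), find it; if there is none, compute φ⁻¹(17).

Both pieces are strictly increasing (slopes 8 and 4), so each is injective on its own interval.
The left piece maps (−∞, 2) onto (−∞, 20); the right piece maps [2, ∞) onto [17, ∞).
These images overlap. In particular φ(2) = 17 (right piece), and solving 8x + 4 = 17 on the left piece gives x = 13/8 < 2.
So φ(13/8) = φ(2) with 13/8 ≠ 2, and φ is not injective, hence not bijective. This x = 13/8 is the requested value below 2.

13/8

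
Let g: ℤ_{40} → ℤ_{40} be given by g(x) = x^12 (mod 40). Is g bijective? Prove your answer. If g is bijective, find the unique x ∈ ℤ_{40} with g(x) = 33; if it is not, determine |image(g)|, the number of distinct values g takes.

g(1) = 1^12 = 1.
g(3): Repeated squaring mod 40: 3^1 ≡ 3, 3^2 ≡ 3² = 9, 3^4 ≡ 9² = 81 ≡ 1, 3^8 ≡ 1² = 1. Since 12 = 8 + 4, 3^12 ≡ 1·1: 1·1 = 1. So 3^12 ≡ 1 (mod 40).
So g(1) = g(3) = 1 while 1 ≠ 3, therefore g is not injective, hence not bijective.
Since g is not bijective, we determine |image(g)|. Computing x^12 mod 40 for each x (by repeated squaring, reducing mod 40 at every step), the values g(0), g(1), …, g(39) are: 0, 1, 16, 1, 16, 25, 16, 1, 16, 1, 0, 1, 16, 1, 16, 25, 16, 1, 16, 1, 0, 1, 16, 1, 16, 25, 16, 1, 16, 1, 0, 1, 16, 1, 16, 25, 16, 1, 16, 1.
The distinct values are {0, 1, 16, 25}; there are 4 of them.

4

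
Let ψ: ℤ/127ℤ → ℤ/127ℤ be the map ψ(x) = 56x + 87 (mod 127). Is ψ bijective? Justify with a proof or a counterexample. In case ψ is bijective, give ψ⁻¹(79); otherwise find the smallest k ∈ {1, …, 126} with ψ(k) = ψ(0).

Recall that injectivity means: for all x_1, x_2 in the domain, ψ(x_1) = ψ(x_2) implies x_1 = x_2.
If ψ(x_1) = ψ(x_2), then 56x_1 ≡ 56x_2 (mod 127). Because gcd(56, 127) = 1, we may cancel 56 to get x_1 ≡ x_2 (mod 127).
We now compute 56⁻¹ mod 127 explicitly. Euclid's algorithm: 127 = 2·56 + 15, 56 = 3·15 + 11, 15 = 1·11 + 4, 11 = 2·4 + 3, 4 = 1·3 + 1; back-substituting gives 1 = 93·56 − 41·127, so 56⁻¹ ≡ 93 (mod 127).
For any y ∈ ℤ/127ℤ, x = 93(y − 87) mod 127 satisfies ψ(x) = 56·93(y − 87) + 87 ≡ y (since 56·93 ≡ 1 mod 127). So every y has a preimage.
Therefore ψ is bijective.
Since ψ is bijective, we find ψ⁻¹(79): we need 56x ≡ 79 − 87 ≡ 119 (mod 127). Using 56⁻¹ = 93: x ≡ 93·119 = 11067 = 87·127 + 18, so x = 18.
Check: ψ(18) = 56·18 + 87 = 1095 = 8·127 + 79 ≡ 79 (mod 127).

18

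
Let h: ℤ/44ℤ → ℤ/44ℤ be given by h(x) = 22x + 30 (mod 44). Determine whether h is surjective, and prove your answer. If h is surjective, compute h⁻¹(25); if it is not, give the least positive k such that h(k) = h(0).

2

Since gcd(22, 44) = 22, we have 22x ≡ 0 (mod 22) for all x, so h(x) ≡ 8 (mod 22).
But 0 ≢ 8 (mod 22), so 0 ∈ ℤ/44ℤ has no preimage. So h is not surjective.
Since h is not surjective, we find the least positive k with h(k) = h(0): this means 22k ≡ 0 (mod 44), i.e. 44 ∣ 22k. Since gcd(22, 44) = 22, dividing through by 22 this holds exactly when 2 ∣ k.
The smallest positive such k is 2.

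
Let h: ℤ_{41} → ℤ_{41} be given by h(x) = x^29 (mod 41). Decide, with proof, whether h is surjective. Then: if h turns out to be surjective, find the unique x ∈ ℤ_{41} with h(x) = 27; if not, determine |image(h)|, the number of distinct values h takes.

14

Since 41 is prime, the nonzero elements of ℤ_{41} form a cyclic group of order 40.
As gcd(29, 40) = 1, raising to the 29th power is a bijection on this group: if a^29 ≡ b^29 then (ab^{−1})^29 = 1, and the only element of order dividing gcd(29, 40) = 1 is 1, so a = b.
With h(0) = 0 this makes h injective on all of ℤ_{41}, hence bijective (finite equal-size domain and codomain). In particular h is surjective.
Since h is surjective, we find the preimage of 27. The inverse of x ↦ x^29 on (ℤ_{41})^× is x ↦ x^29, because 29·29 = 841 = 21·40 + 1 ≡ 1 (mod 40) and x^{40} = 1 for x ≠ 0 (Fermat). So h⁻¹(27) = 27^29 mod 41.
Repeated squaring mod 41: 27^1 ≡ 27, 27^2 ≡ 27² = 729 ≡ 32, 27^4 ≡ 32² = 1024 ≡ 40, 27^8 ≡ 40² = 1600 ≡ 1, 27^16 ≡ 1² = 1. Since 29 = 16 + 8 + 4 + 1, 27^29 ≡ 1·1·40·27: 1·1 = 1, then 1·40 = 40, then 40·27 = 1080 ≡ 14. So 27^29 ≡ 14 (mod 41).
Hence h⁻¹(27) = 14.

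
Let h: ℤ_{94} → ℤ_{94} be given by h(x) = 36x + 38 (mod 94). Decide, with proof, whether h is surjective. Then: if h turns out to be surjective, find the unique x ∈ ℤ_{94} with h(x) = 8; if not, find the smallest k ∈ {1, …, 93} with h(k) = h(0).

47

Recall that h is surjective if every y in the codomain equals h(x) for some x in the domain.
Since gcd(36, 94) = 2, we have 36x ≡ 0 (mod 2) for all x, so h(x) ≡ 0 (mod 2).
But 1 ≢ 0 (mod 2), so 1 ∈ ℤ_{94} has no preimage. Therefore h is not surjective.
Since h is not surjective, we find the least positive k with h(k) = h(0): this means 36k ≡ 0 (mod 94), i.e. 94 ∣ 36k. Since gcd(36, 94) = 2, dividing through by 2 this holds exactly when 47 ∣ 18k, and as gcd(18, 47) = 1, exactly when 47 ∣ k.
The smallest positive such k is 47.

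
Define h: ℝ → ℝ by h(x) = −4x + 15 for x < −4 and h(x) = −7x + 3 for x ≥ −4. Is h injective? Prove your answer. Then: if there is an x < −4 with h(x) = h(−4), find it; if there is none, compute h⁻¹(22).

Both pieces are strictly decreasing (slopes −4 and −7), so each is injective on its own interval.
The left piece maps (−∞, −4) onto (31, ∞); the right piece maps [−4, ∞) onto (−∞, 31].
These images are disjoint, so no value is attained by both pieces. Therefore h is injective.
Because the two images are disjoint, no x < −4 has h(x) = h(−4), so we compute h⁻¹(22): 22 lies in (−∞, 31], so solve −7x + 3 = 22: x = (22 − 3)/(−7) = −19/7.

-19/7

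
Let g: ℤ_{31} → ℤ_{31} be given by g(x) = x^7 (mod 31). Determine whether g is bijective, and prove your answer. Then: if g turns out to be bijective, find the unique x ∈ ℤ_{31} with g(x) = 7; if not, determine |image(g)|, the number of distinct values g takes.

19

Since 31 is prime, the nonzero elements of ℤ_{31} form a cyclic group of order 30.
As gcd(7, 30) = 1, raising to the 7th power is a bijection on this group: if x_1^7 ≡ x_2^7 then (x_1x_2^{−1})^7 = 1, and the only element of order dividing gcd(7, 30) = 1 is 1, so x_1 = x_2.
With g(0) = 0 this makes g injective on all of ℤ_{31}, hence bijective (finite equal-size domain and codomain). In particular g is bijective.
Since g is bijective, we find the preimage of 7. The inverse of x ↦ x^7 on (ℤ_{31})^× is x ↦ x^13, because 7·13 = 91 = 3·30 + 1 ≡ 1 (mod 30) and x^{30} = 1 for x ≠ 0 (Fermat). So g⁻¹(7) = 7^13 mod 31.
Repeated squaring mod 31: 7^1 ≡ 7, 7^2 ≡ 7² = 49 ≡ 18, 7^4 ≡ 18² = 324 ≡ 14, 7^8 ≡ 14² = 196 ≡ 10. Since 13 = 8 + 4 + 1, 7^13 ≡ 10·14·7: 10·14 = 140 ≡ 16, then 16·7 = 112 ≡ 19. So 7^13 ≡ 19 (mod 31).
Hence g⁻¹(7) = 19.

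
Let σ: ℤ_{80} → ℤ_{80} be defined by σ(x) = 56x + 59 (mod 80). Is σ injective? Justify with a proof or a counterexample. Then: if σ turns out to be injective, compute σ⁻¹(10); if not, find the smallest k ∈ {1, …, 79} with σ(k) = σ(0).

10

We have gcd(56, 80) = 8 > 1. Taking x_1 = 0 and x_2 = 10: σ(0) = 59 and σ(10) = 56·10 + 59 = 619 ≡ 59 (mod 80).
So σ(0) = σ(10) while 0 ≠ 10, so σ is not injective.
Since σ is not injective, we find the least positive k with σ(k) = σ(0): this means 56k ≡ 0 (mod 80), i.e. 80 ∣ 56k. Since gcd(56, 80) = 8, dividing through by 8 this holds exactly when 10 ∣ 7k, and as gcd(7, 10) = 1, exactly when 10 ∣ k.
The smallest positive such k is 10.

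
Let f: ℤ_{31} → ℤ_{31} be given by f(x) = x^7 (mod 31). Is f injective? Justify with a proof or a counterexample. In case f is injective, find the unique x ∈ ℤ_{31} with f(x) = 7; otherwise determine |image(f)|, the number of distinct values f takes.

19

Since 31 is prime, the nonzero elements of ℤ_{31} form a cyclic group of order 30.
As gcd(7, 30) = 1, raising to the 7th power is a bijection on this group: if a^7 ≡ b^7 then (ab^{−1})^7 = 1, and the only element of order dividing gcd(7, 30) = 1 is 1, so a = b.
With f(0) = 0 this makes f injective on all of ℤ_{31}, hence bijective (finite equal-size domain and codomain). In particular f is injective.
Since f is injective, we find the preimage of 7. The inverse of x ↦ x^7 on (ℤ_{31})^× is x ↦ x^13, because 7·13 = 91 = 3·30 + 1 ≡ 1 (mod 30) and x^{30} = 1 for x ≠ 0 (Fermat). So f⁻¹(7) = 7^13 mod 31.
Repeated squaring mod 31: 7^1 ≡ 7, 7^2 ≡ 7² = 49 ≡ 18, 7^4 ≡ 18² = 324 ≡ 14, 7^8 ≡ 14² = 196 ≡ 10. Since 13 = 8 + 4 + 1, 7^13 ≡ 10·14·7: 10·14 = 140 ≡ 16, then 16·7 = 112 ≡ 19. So 7^13 ≡ 19 (mod 31).
Hence f⁻¹(7) = 19.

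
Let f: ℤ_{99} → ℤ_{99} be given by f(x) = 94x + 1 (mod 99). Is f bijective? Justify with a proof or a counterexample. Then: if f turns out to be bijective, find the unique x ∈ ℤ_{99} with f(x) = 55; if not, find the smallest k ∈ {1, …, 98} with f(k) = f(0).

Recall: f is injective if f(x_1) = f(x_2) implies x_1 = x_2.
Suppose f(x_1) = f(x_2) in ℤ_{99}. Then 94x_1 + 1 ≡ 94x_2 + 1 (mod 99), so 94(x_1 − x_2) ≡ 0 (mod 99).
Since gcd(94, 99) = 1, 94 is invertible modulo 99, hence x_1 − x_2 ≡ 0 (mod 99), i.e. x_1 = x_2.
We now compute 94⁻¹ mod 99 explicitly. Euclid's algorithm: 99 = 1·94 + 5, 94 = 18·5 + 4, 5 = 1·4 + 1; back-substituting gives 1 = 79·94 − 75·99, so 94⁻¹ ≡ 79 (mod 99).
Then y ↦ 79(y − 1) is a two-sided inverse to f, so every y ∈ ℤ_{99} has a preimage.
Thus f is bijective.
Since f is bijective, we compute f⁻¹(55): solve 94x + 1 ≡ 55 (mod 99), i.e. 94x ≡ 54 (mod 99).
Multiplying by 94⁻¹ = 79 gives x ≡ 79·54 = 4266 = 43·99 + 9 ≡ 9 (mod 99).
Check: f(9) = 94·9 + 1 = 847 = 8·99 + 55 ≡ 55 (mod 99).

9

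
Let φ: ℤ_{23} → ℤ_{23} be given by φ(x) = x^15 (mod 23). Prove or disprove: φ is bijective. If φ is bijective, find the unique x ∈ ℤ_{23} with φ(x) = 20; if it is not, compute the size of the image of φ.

Since 23 is prime, the nonzero elements of ℤ_{23} form a cyclic group of order 22.
As gcd(15, 22) = 1, raising to the 15th power is a bijection on this group: if a^15 ≡ b^15 then (ab^{−1})^15 = 1, and the only element of order dividing gcd(15, 22) = 1 is 1, so a = b.
With φ(0) = 0 this makes φ injective on all of ℤ_{23}, hence bijective (finite equal-size domain and codomain). In particular φ is bijective.
Since φ is bijective, we find the preimage of 20. The inverse of x ↦ x^15 on (ℤ_{23})^× is x ↦ x^3, because 15·3 = 45 = 2·22 + 1 ≡ 1 (mod 22) and x^{22} = 1 for x ≠ 0 (Fermat). So φ⁻¹(20) = 20^3 mod 23.
Repeated squaring mod 23: 20^1 ≡ 20, 20^2 ≡ 20² = 400 ≡ 9. Since 3 = 2 + 1, 20^3 ≡ 9·20: 9·20 = 180 ≡ 19. So 20^3 ≡ 19 (mod 23).
Hence φ⁻¹(20) = 19.

19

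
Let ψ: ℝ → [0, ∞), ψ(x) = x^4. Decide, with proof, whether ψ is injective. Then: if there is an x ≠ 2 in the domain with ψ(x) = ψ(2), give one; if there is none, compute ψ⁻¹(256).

-2

ψ(2) = 16 = (−2)^4 = ψ(−2) (since 4 is even), with 2 ≠ −2. So ψ is not injective.
For the follow-up, such an x exists: taking x = −2 ∈ ℝ gives ψ(−2) = 16 = ψ(2) with −2 ≠ 2.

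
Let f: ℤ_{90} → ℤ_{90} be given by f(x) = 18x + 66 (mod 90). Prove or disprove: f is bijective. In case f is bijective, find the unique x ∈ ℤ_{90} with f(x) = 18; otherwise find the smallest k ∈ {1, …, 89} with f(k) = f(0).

We have gcd(18, 90) = 18 > 1. Taking a = 0 and b = 5: f(0) = 66 and f(5) = 18·5 + 66 = 156 ≡ 66 (mod 90).
So f(0) = f(5) while 0 ≠ 5, therefore f is not injective, hence not bijective.
Since f is not bijective, we find the least positive k with f(k) = f(0): this means 18k ≡ 0 (mod 90), i.e. 90 ∣ 18k. Since gcd(18, 90) = 18, dividing through by 18 this holds exactly when 5 ∣ k.
The smallest positive such k is 5.

5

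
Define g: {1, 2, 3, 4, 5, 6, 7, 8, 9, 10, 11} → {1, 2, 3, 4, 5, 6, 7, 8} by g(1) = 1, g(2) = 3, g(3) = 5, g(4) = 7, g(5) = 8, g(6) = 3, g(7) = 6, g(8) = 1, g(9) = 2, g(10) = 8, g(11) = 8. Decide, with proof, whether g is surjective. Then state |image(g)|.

No element maps to 4, so g is not surjective.
The image of g is {1, 2, 3, 5, 6, 7, 8}, which has 7 elements.

7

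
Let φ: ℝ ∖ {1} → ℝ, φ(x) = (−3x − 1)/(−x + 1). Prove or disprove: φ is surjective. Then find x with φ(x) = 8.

If φ(x) = 3, cross-multiplying gives −1(−3x − 1) = −3(−x + 1), which simplifies to 1 = −3 — false.  So 3 has no preimage and φ is not surjective.
Solving φ(x) = 8: cross-multiplying gives −3x − 1 = 8(−x + 1), which rearranges to 5x = 9, so x = 9/5.

9/5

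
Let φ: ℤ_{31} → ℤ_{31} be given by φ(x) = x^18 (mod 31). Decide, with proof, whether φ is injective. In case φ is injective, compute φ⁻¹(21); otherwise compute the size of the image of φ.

6

φ(1) = 1^18 = 1.
φ(5): Repeated squaring mod 31: 5^1 ≡ 5, 5^2 ≡ 5² = 25, 5^4 ≡ 25² = 625 ≡ 5, 5^8 ≡ 5² = 25, 5^16 ≡ 25² = 625 ≡ 5. Since 18 = 16 + 2, 5^18 ≡ 5·25: 5·25 = 125 ≡ 1. So 5^18 ≡ 1 (mod 31).
So φ(1) = φ(5) = 1 while 1 ≠ 5, hence φ is not injective.
Since φ is not injective, we determine |image(φ)|. Computing x^18 mod 31 for each x (by repeated squaring, reducing mod 31 at every step), the values φ(0), φ(1), …, φ(30) are: 0, 1, 8, 4, 2, 1, 1, 2, 16, 16, 8, 2, 8, 4, 16, 4, 4, 16, 4, 8, 2, 8, 16, 16, 2, 1, 1, 2, 4, 8, 1.
The distinct values are {0, 1, 2, 4, 8, 16}; there are 6 of them.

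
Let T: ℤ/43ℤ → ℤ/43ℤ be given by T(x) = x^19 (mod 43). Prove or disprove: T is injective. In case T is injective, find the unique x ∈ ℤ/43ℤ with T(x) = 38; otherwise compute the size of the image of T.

Since 43 is prime, the nonzero elements of ℤ/43ℤ form a cyclic group of order 42.
As gcd(19, 42) = 1, raising to the 19th power is a bijection on this group: if a^19 ≡ b^19 then (ab^{−1})^19 = 1, and the only element of order dividing gcd(19, 42) = 1 is 1, so a = b.
With T(0) = 0 this makes T injective on all of ℤ/43ℤ, hence bijective (finite equal-size domain and codomain). In particular T is injective.
Since T is injective, we find the preimage of 38. The inverse of x ↦ x^19 on (ℤ/43ℤ)^× is x ↦ x^31, because 19·31 = 589 = 14·42 + 1 ≡ 1 (mod 42) and x^{42} = 1 for x ≠ 0 (Fermat). So T⁻¹(38) = 38^31 mod 43.
Repeated squaring mod 43: 38^1 ≡ 38, 38^2 ≡ 38² = 1444 ≡ 25, 38^4 ≡ 25² = 625 ≡ 23, 38^8 ≡ 23² = 529 ≡ 13, 38^16 ≡ 13² = 169 ≡ 40. Since 31 = 16 + 8 + 4 + 2 + 1, 38^31 ≡ 40·13·23·25·38: 40·13 = 520 ≡ 4, then 4·23 = 92 ≡ 6, then 6·25 = 150 ≡ 21, then 21·38 = 798 ≡ 24. So 38^31 ≡ 24 (mod 43).
Hence T⁻¹(38) = 24.

24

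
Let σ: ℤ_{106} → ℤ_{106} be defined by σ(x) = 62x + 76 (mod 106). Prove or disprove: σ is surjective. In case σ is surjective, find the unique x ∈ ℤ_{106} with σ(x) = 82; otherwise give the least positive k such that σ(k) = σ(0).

Since gcd(62, 106) = 2, we have 62x ≡ 0 (mod 2) for all x, so σ(x) ≡ 0 (mod 2).
But 1 ≢ 0 (mod 2), so 1 ∈ ℤ_{106} has no preimage. So σ is not surjective.
Since σ is not surjective, we find the least positive k with σ(k) = σ(0): this means 62k ≡ 0 (mod 106), i.e. 106 ∣ 62k. Since gcd(62, 106) = 2, dividing through by 2 this holds exactly when 53 ∣ 31k, and as gcd(31, 53) = 1, exactly when 53 ∣ k.
The smallest positive such k is 53.

53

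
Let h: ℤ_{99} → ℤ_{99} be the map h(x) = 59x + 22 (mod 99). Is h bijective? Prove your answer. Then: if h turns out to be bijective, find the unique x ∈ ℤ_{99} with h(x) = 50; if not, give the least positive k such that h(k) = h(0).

By definition, h is injective when h(x_1) = h(x_2) forces x_1 = x_2.
Suppose h(x_1) = h(x_2) in ℤ_{99}. Then 59x_1 + 22 ≡ 59x_2 + 22 (mod 99), therefore 59(x_1 − x_2) ≡ 0 (mod 99).
Since gcd(59, 99) = 1, 59 is invertible modulo 99, so x_1 − x_2 ≡ 0 (mod 99), i.e. x_1 = x_2.
We now compute 59⁻¹ mod 99 explicitly. Euclid's algorithm: 99 = 1·59 + 40, 59 = 1·40 + 19, 40 = 2·19 + 2, 19 = 9·2 + 1; back-substituting gives 1 = 47·59 − 28·99, so 59⁻¹ ≡ 47 (mod 99).
For any y ∈ ℤ_{99}, x = 47(y − 22) mod 99 satisfies h(x) = 59·47(y − 22) + 22 ≡ y (since 59·47 ≡ 1 mod 99). So every y has a preimage.
Hence h is bijective.
Since h is bijective, we compute h⁻¹(50): solve 59x + 22 ≡ 50 (mod 99), i.e. 59x ≡ 28 (mod 99).
Multiplying by 59⁻¹ = 47 gives x ≡ 47·28 = 1316 = 13·99 + 29 ≡ 29 (mod 99).
Check: h(29) = 59·29 + 22 = 1733 = 17·99 + 50 ≡ 50 (mod 99).

29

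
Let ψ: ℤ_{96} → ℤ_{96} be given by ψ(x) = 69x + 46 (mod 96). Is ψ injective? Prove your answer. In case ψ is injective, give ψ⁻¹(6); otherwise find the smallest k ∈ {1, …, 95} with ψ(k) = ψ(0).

32

We have gcd(69, 96) = 3 > 1. Taking u = 0 and v = 32: ψ(0) = 46 and ψ(32) = 69·32 + 46 = 2254 ≡ 46 (mod 96).
So ψ(0) = ψ(32) while 0 ≠ 32, hence ψ is not injective.
Since ψ is not injective, we find the least positive k with ψ(k) = ψ(0): this means 69k ≡ 0 (mod 96), i.e. 96 ∣ 69k. Since gcd(69, 96) = 3, dividing through by 3 this holds exactly when 32 ∣ 23k, and as gcd(23, 32) = 1, exactly when 32 ∣ k.
The smallest positive such k is 32.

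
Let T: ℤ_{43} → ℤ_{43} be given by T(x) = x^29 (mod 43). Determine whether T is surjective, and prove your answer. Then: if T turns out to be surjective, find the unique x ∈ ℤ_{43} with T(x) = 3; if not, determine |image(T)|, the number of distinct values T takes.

Since 43 is prime, the nonzero elements of ℤ_{43} form a cyclic group of order 42.
As gcd(29, 42) = 1, raising to the 29th power is a bijection on this group: if a^29 ≡ b^29 then (ab^{−1})^29 = 1, and the only element of order dividing gcd(29, 42) = 1 is 1, so a = b.
With T(0) = 0 this makes T injective on all of ℤ_{43}, hence bijective (finite equal-size domain and codomain). In particular T is surjective.
Since T is surjective, we find the preimage of 3. The inverse of x ↦ x^29 on (ℤ_{43})^× is x ↦ x^29, because 29·29 = 841 = 20·42 + 1 ≡ 1 (mod 42) and x^{42} = 1 for x ≠ 0 (Fermat). So T⁻¹(3) = 3^29 mod 43.
Repeated squaring mod 43: 3^1 ≡ 3, 3^2 ≡ 3² = 9, 3^4 ≡ 9² = 81 ≡ 38, 3^8 ≡ 38² = 1444 ≡ 25, 3^16 ≡ 25² = 625 ≡ 23. Since 29 = 16 + 8 + 4 + 1, 3^29 ≡ 23·25·38·3: 23·25 = 575 ≡ 16, then 16·38 = 608 ≡ 6, then 6·3 = 18. So 3^29 ≡ 18 (mod 43).
Hence T⁻¹(3) = 18.

18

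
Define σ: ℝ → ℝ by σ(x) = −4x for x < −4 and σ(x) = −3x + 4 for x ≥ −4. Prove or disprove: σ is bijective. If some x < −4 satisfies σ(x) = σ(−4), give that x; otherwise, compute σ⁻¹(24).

-6

Both pieces are strictly decreasing (slopes −4 and −3), so each is injective on its own interval.
The left piece maps (−∞, −4) onto (16, ∞); the right piece maps [−4, ∞) onto (−∞, 16].
Since 16 = 16, the images partition ℝ: σ is injective and surjective, hence bijective.
Because the two images are disjoint, no x < −4 has σ(x) = σ(−4), so we compute σ⁻¹(24): 24 lies in (16, ∞), so solve −4x = 24: x = (24 − 0)/(−4) = −6.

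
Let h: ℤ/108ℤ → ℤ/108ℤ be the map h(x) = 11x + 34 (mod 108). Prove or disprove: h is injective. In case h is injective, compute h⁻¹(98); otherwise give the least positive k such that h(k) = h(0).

104

Recall: h is injective when h(u) = h(v) forces u = v.
If h(u) = h(v), then 11u ≡ 11v (mod 108). Because gcd(11, 108) = 1, we may cancel 11 to get u ≡ v (mod 108).
Hence h is injective.
We now compute 11⁻¹ mod 108 explicitly. Euclid's algorithm: 108 = 9·11 + 9, 11 = 1·9 + 2, 9 = 4·2 + 1; back-substituting gives 1 = 59·11 − 6·108, so 11⁻¹ ≡ 59 (mod 108).
Since h is injective, we find h⁻¹(98): we need 11x ≡ 98 − 34 ≡ 64 (mod 108). Using 11⁻¹ = 59: x ≡ 59·64 = 3776 = 34·108 + 104, so x = 104.
Check: h(104) = 11·104 + 34 = 1178 = 10·108 + 98 ≡ 98 (mod 108).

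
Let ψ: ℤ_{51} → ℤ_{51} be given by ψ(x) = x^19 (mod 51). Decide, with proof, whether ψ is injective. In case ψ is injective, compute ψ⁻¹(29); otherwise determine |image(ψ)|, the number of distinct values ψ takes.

Computing x^19 mod 51 for each x (by repeated squaring, reducing mod 51 at every step), the values ψ(0), ψ(1), …, ψ(50) are: 0, 1, 8, 27, 13, 23, 12, 37, 2, 15, 31, 5, 45, 4, 41, 9, 16, 17, 18, 25, 44, 30, 40, 29, 3, 19, 32, 48, 22, 11, 21, 7, 26, 33, 34, 35, 42, 10, 47, 6, 46, 20, 36, 49, 14, 39, 28, 38, 24, 43, 50.
Every element of ℤ_{51} appears exactly once in this list, so ψ is a bijection, and in particular injective.
Since ψ is injective, we read off the preimage of 29 from the same table: ψ(23) = 29, so ψ⁻¹(29) = 23.

23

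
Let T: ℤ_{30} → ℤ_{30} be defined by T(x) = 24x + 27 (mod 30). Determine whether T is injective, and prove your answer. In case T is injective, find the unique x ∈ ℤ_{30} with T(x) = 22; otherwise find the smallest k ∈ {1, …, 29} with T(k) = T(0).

5

We have gcd(24, 30) = 6 > 1. Taking x_1 = 0 and x_2 = 5: T(0) = 27 and T(5) = 24·5 + 27 = 147 ≡ 27 (mod 30).
So T(0) = T(5) while 0 ≠ 5, thus T is not injective.
Since T is not injective, we find the least positive k with T(k) = T(0): this means 24k ≡ 0 (mod 30), i.e. 30 ∣ 24k. Since gcd(24, 30) = 6, dividing through by 6 this holds exactly when 5 ∣ 4k, and as gcd(4, 5) = 1, exactly when 5 ∣ k.
The smallest positive such k is 5.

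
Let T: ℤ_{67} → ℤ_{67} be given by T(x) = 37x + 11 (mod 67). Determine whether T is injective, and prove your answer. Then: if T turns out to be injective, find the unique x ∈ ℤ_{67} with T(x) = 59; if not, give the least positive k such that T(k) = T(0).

52

Suppose T(u) = T(v) in ℤ_{67}. Then 37u + 11 ≡ 37v + 11 (mod 67), hence 37(u − v) ≡ 0 (mod 67).
Since gcd(37, 67) = 1, 37 is invertible modulo 67, thus u − v ≡ 0 (mod 67), i.e. u = v.
Thus T is injective.
We now compute 37⁻¹ mod 67 explicitly. Euclid's algorithm: 67 = 1·37 + 30, 37 = 1·30 + 7, 30 = 4·7 + 2, 7 = 3·2 + 1; back-substituting gives 1 = 29·37 − 16·67, so 37⁻¹ ≡ 29 (mod 67).
Since T is injective, we compute T⁻¹(59): solve 37x + 11 ≡ 59 (mod 67), i.e. 37x ≡ 48 (mod 67).
Multiplying by 37⁻¹ = 29 gives x ≡ 29·48 = 1392 = 20·67 + 52 ≡ 52 (mod 67).
Check: T(52) = 37·52 + 11 = 1935 = 28·67 + 59 ≡ 59 (mod 67).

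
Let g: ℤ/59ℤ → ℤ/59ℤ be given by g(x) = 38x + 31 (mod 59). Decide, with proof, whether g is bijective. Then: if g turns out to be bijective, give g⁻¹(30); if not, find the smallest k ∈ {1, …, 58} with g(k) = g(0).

Suppose g(a) = g(b) in ℤ/59ℤ. Then 38a + 31 ≡ 38b + 31 (mod 59), thus 38(a − b) ≡ 0 (mod 59).
Since gcd(38, 59) = 1, 38 is invertible modulo 59, hence a − b ≡ 0 (mod 59), i.e. a = b.
We now compute 38⁻¹ mod 59 explicitly. Euclid's algorithm: 59 = 1·38 + 21, 38 = 1·21 + 17, 21 = 1·17 + 4, 17 = 4·4 + 1; back-substituting gives 1 = 14·38 − 9·59, so 38⁻¹ ≡ 14 (mod 59).
Then y ↦ 14(y − 31) is a two-sided inverse to g, so every y ∈ ℤ/59ℤ has a preimage.
Thus g is bijective.
Since g is bijective, we compute g⁻¹(30): solve 38x + 31 ≡ 30 (mod 59), i.e. 38x ≡ 58 (mod 59).
Multiplying by 38⁻¹ = 14 gives x ≡ 14·58 = 812 = 13·59 + 45 ≡ 45 (mod 59).
Check: g(45) = 38·45 + 31 = 1741 = 29·59 + 30 ≡ 30 (mod 59).

45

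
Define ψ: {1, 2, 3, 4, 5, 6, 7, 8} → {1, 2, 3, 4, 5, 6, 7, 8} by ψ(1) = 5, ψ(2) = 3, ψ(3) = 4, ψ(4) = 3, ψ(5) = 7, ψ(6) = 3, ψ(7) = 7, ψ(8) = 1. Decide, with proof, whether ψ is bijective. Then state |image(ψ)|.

ψ(2) = 3 = ψ(4) with 2 ≠ 4, so ψ is not injective, hence not bijective.
The image of ψ is {1, 3, 4, 5, 7}, which has 5 elements.

5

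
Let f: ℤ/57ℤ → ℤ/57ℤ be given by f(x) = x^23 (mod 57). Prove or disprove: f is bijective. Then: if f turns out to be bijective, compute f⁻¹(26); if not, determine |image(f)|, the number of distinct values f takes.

Computing x^23 mod 57 for each x (by repeated squaring, reducing mod 57 at every step), the values f(0), f(1), …, f(56) are: 0, 1, 32, 15, 55, 47, 24, 49, 50, 54, 22, 26, 27, 52, 29, 21, 4, 44, 18, 19, 20, 51, 34, 17, 9, 43, 11, 12, 16, 41, 45, 46, 14, 48, 40, 23, 6, 37, 38, 39, 13, 53, 36, 28, 5, 30, 31, 35, 3, 7, 8, 33, 10, 2, 42, 25, 56.
Every element of ℤ/57ℤ appears exactly once in this list, so f is a bijection, and in particular bijective.
Since f is bijective, we read off the preimage of 26 from the same table: f(11) = 26, so f⁻¹(26) = 11.

11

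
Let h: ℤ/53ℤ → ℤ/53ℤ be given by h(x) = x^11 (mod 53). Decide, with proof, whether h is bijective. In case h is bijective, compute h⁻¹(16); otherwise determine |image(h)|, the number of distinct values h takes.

Since 53 is prime, the nonzero elements of ℤ/53ℤ form a cyclic group of order 52.
As gcd(11, 52) = 1, raising to the 11th power is a bijection on this group: if u^11 ≡ v^11 then (uv^{−1})^11 = 1, and the only element of order dividing gcd(11, 52) = 1 is 1, so u = v.
With h(0) = 0 this makes h injective on all of ℤ/53ℤ, hence bijective (finite equal-size domain and codomain). In particular h is bijective.
Since h is bijective, we find the preimage of 16. The inverse of x ↦ x^11 on (ℤ/53ℤ)^× is x ↦ x^19, because 11·19 = 209 = 4·52 + 1 ≡ 1 (mod 52) and x^{52} = 1 for x ≠ 0 (Fermat). So h⁻¹(16) = 16^19 mod 53.
Repeated squaring mod 53: 16^1 ≡ 16, 16^2 ≡ 16² = 256 ≡ 44, 16^4 ≡ 44² = 1936 ≡ 28, 16^8 ≡ 28² = 784 ≡ 42, 16^16 ≡ 42² = 1764 ≡ 15. Since 19 = 16 + 2 + 1, 16^19 ≡ 15·44·16: 15·44 = 660 ≡ 24, then 24·16 = 384 ≡ 13. So 16^19 ≡ 13 (mod 53).
Hence h⁻¹(16) = 13.

13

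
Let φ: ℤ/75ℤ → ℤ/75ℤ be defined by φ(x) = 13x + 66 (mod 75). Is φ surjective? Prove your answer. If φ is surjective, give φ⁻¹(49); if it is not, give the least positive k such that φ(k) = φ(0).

16

Since gcd(13, 75) = 1, 13 is invertible modulo 75. Euclid's algorithm: 75 = 5·13 + 10, 13 = 1·10 + 3, 10 = 3·3 + 1; back-substituting gives 1 = 52·13 − 9·75, so 13⁻¹ ≡ 52 (mod 75).
Then y ↦ 52(y − 66) is a two-sided inverse to φ, so every y ∈ ℤ/75ℤ has a preimage.
So φ is surjective.
Since φ is surjective, we find φ⁻¹(49): we need 13x ≡ 49 − 66 ≡ 58 (mod 75). Using 13⁻¹ = 52: x ≡ 52·58 = 3016 = 40·75 + 16, so x = 16.
Check: φ(16) = 13·16 + 66 = 274 = 3·75 + 49 ≡ 49 (mod 75).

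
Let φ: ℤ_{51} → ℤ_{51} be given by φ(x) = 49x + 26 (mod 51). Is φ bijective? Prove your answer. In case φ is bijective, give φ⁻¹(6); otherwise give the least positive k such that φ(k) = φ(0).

If φ(u) = φ(v), then 49u ≡ 49v (mod 51). Because gcd(49, 51) = 1, we may cancel 49 to get u ≡ v (mod 51).
We now compute 49⁻¹ mod 51 explicitly. Euclid's algorithm: 51 = 1·49 + 2, 49 = 24·2 + 1; back-substituting gives 1 = 25·49 − 24·51, so 49⁻¹ ≡ 25 (mod 51).
For any y ∈ ℤ_{51}, x = 25(y − 26) mod 51 satisfies φ(x) = 49·25(y − 26) + 26 ≡ y (since 49·25 ≡ 1 mod 51). So every y has a preimage.
So φ is bijective.
Since φ is bijective, we compute φ⁻¹(6): solve 49x + 26 ≡ 6 (mod 51), i.e. 49x ≡ 31 (mod 51).
Multiplying by 49⁻¹ = 25 gives x ≡ 25·31 = 775 = 15·51 + 10 ≡ 10 (mod 51).
Check: φ(10) = 49·10 + 26 = 516 = 10·51 + 6 ≡ 6 (mod 51).

10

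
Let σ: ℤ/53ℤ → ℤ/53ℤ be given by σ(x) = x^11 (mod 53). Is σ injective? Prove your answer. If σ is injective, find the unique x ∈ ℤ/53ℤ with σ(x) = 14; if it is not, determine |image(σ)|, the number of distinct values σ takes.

Since 53 is prime, the nonzero elements of ℤ/53ℤ form a cyclic group of order 52.
As gcd(11, 52) = 1, raising to the 11th power is a bijection on this group: if s^11 ≡ t^11 then (st^{−1})^11 = 1, and the only element of order dividing gcd(11, 52) = 1 is 1, so s = t.
With σ(0) = 0 this makes σ injective on all of ℤ/53ℤ, hence bijective (finite equal-size domain and codomain). In particular σ is injective.
Since σ is injective, we find the preimage of 14. The inverse of x ↦ x^11 on (ℤ/53ℤ)^× is x ↦ x^19, because 11·19 = 209 = 4·52 + 1 ≡ 1 (mod 52) and x^{52} = 1 for x ≠ 0 (Fermat). So σ⁻¹(14) = 14^19 mod 53.
Repeated squaring mod 53: 14^1 ≡ 14, 14^2 ≡ 14² = 196 ≡ 37, 14^4 ≡ 37² = 1369 ≡ 44, 14^8 ≡ 44² = 1936 ≡ 28, 14^16 ≡ 28² = 784 ≡ 42. Since 19 = 16 + 2 + 1, 14^19 ≡ 42·37·14: 42·37 = 1554 ≡ 17, then 17·14 = 238 ≡ 26. So 14^19 ≡ 26 (mod 53).
Hence σ⁻¹(14) = 26.

26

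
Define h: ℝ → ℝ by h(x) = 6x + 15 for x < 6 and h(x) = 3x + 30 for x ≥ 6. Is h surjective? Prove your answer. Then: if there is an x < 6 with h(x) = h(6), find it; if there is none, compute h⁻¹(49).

Both pieces are strictly increasing (slopes 6 and 3), so each is injective on its own interval.
The left piece maps (−∞, 6) onto (−∞, 51); the right piece maps [6, ∞) onto [48, ∞).
The union (−∞, 51) ∪ [48, ∞) covers ℝ, so h is surjective.
For the follow-up: the images overlap, so an x < 6 with h(x) = h(6) exists. h(6) = 48; solving 6x + 15 = 48 for x < 6 gives x = (48 − 15)/6 = 11/2.

11/2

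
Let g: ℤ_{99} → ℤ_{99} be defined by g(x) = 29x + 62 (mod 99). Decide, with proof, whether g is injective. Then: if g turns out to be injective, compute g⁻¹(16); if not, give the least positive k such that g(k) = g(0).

Recall: g is injective if g(x_1) = g(x_2) implies x_1 = x_2.
Suppose g(x_1) = g(x_2) in ℤ_{99}. Then 29x_1 + 62 ≡ 29x_2 + 62 (mod 99), therefore 29(x_1 − x_2) ≡ 0 (mod 99).
Since gcd(29, 99) = 1, 29 is invertible modulo 99, so x_1 − x_2 ≡ 0 (mod 99), i.e. x_1 = x_2.
Therefore g is injective.
We now compute 29⁻¹ mod 99 explicitly. Euclid's algorithm: 99 = 3·29 + 12, 29 = 2·12 + 5, 12 = 2·5 + 2, 5 = 2·2 + 1; back-substituting gives 1 = 41·29 − 12·99, so 29⁻¹ ≡ 41 (mod 99).
Since g is injective, we find g⁻¹(16): we need 29x ≡ 16 − 62 ≡ 53 (mod 99). Using 29⁻¹ = 41: x ≡ 41·53 = 2173 = 21·99 + 94, so x = 94.
Check: g(94) = 29·94 + 62 = 2788 = 28·99 + 16 ≡ 16 (mod 99).

94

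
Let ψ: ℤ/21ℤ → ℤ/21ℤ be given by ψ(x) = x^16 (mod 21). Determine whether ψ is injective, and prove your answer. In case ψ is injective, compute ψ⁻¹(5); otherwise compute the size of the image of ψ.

8

ψ(2): Repeated squaring mod 21: 2^1 ≡ 2, 2^2 ≡ 2² = 4, 2^4 ≡ 4² = 16, 2^8 ≡ 16² = 256 ≡ 4, 2^16 ≡ 4² = 16. So 2^16 ≡ 16 (mod 21).
ψ(5): Repeated squaring mod 21: 5^1 ≡ 5, 5^2 ≡ 5² = 25 ≡ 4, 5^4 ≡ 4² = 16, 5^8 ≡ 16² = 256 ≡ 4, 5^16 ≡ 4² = 16. So 5^16 ≡ 16 (mod 21).
So ψ(2) = ψ(5) = 16 while 2 ≠ 5, therefore ψ is not injective.
Since ψ is not injective, we determine |image(ψ)|. Computing x^16 mod 21 for each x (by repeated squaring, reducing mod 21 at every step), the values ψ(0), ψ(1), …, ψ(20) are: 0, 1, 16, 18, 4, 16, 15, 7, 1, 9, 4, 4, 9, 1, 7, 15, 16, 4, 18, 16, 1.
The distinct values are {0, 1, 4, 7, 9, 15, 16, 18}; there are 8 of them.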